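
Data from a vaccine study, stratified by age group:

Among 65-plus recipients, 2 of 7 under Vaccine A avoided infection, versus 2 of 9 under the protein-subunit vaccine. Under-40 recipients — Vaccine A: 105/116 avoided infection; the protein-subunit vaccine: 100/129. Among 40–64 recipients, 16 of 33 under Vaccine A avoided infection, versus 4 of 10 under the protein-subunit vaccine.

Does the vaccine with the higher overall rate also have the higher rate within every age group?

Yes

65-plus: Vaccine A 2/7 = 28.6%, the protein-subunit vaccine 2/9 = 22.2% → Vaccine A
Under-40: Vaccine A 105/116 = 90.5%, the protein-subunit vaccine 100/129 = 77.5% → Vaccine A
40–64: Vaccine A 16/33 = 48.5%, the protein-subunit vaccine 4/10 = 40.0% → Vaccine A
Overall: Vaccine A 123/156 = 78.8%, the protein-subunit vaccine 106/148 = 71.6% → Vaccine A
Vaccine A wins overall and in every age group — no reversal.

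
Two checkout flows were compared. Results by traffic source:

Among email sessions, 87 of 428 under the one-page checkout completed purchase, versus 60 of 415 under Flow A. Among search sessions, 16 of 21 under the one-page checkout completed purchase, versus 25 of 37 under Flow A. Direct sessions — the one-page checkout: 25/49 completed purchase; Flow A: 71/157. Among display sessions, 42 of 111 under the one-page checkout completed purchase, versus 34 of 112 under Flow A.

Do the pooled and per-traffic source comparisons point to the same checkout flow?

Email: the one-page checkout 87/428 = 20.3%, Flow A 60/415 = 14.5% → the one-page checkout
Search: the one-page checkout 16/21 = 76.2%, Flow A 25/37 = 67.6% → the one-page checkout
Direct: the one-page checkout 25/49 = 51.0%, Flow A 71/157 = 45.2% → the one-page checkout
Display: the one-page checkout 42/111 = 37.8%, Flow A 34/112 = 30.4% → the one-page checkout
Overall: the one-page checkout 170/609 = 27.9%, Flow A 190/721 = 26.4% → the one-page checkout
The one-page checkout wins overall and in every traffic group — no reversal.

Yes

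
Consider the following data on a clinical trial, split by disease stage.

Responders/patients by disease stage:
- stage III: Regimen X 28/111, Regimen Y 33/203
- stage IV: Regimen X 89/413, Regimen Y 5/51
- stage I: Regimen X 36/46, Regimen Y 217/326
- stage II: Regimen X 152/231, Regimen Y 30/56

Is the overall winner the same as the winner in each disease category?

Stage III: Regimen X 28/111 = 25.2%, Regimen Y 33/203 = 16.3% → Regimen X
Stage IV: Regimen X 89/413 = 21.5%, Regimen Y 5/51 = 9.8% → Regimen X
Stage I: Regimen X 36/46 = 78.3%, Regimen Y 217/326 = 66.6% → Regimen X
Stage II: Regimen X 152/231 = 65.8%, Regimen Y 30/56 = 53.6% → Regimen X
Overall: Regimen X 305/801 = 38.1%, Regimen Y 285/636 = 44.8% → Regimen Y
Regimen X wins each disease group but Regimen Y wins overall — the comparison reverses. Regimen X's patients skew toward stage IV, which has a lower base rate.

No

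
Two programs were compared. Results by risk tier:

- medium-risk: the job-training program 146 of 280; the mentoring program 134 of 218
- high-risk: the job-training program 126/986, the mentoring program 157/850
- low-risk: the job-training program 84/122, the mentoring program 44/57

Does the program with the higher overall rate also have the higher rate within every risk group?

Yes

Medium-risk: the job-training program 146/280 = 52.1%, the mentoring program 134/218 = 61.5% → the mentoring program
High-risk: the job-training program 126/986 = 12.8%, the mentoring program 157/850 = 18.5% → the mentoring program
Low-risk: the job-training program 84/122 = 68.9%, the mentoring program 44/57 = 77.2% → the mentoring program
Overall: the job-training program 356/1388 = 25.6%, the mentoring program 335/1125 = 29.8% → the mentoring program
The mentoring program wins overall and in every risk group — no reversal.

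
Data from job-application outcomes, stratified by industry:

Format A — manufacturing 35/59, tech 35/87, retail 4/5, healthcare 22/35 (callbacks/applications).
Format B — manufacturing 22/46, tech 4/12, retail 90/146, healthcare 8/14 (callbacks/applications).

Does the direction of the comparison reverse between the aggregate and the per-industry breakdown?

Yes

Manufacturing: Format A 35/59 = 59.3%, Format B 22/46 = 47.8% → Format A
Tech: Format A 35/87 = 40.2%, Format B 4/12 = 33.3% → Format A
Retail: Format A 4/5 = 80.0%, Format B 90/146 = 61.6% → Format A
Healthcare: Format A 22/35 = 62.9%, Format B 8/14 = 57.1% → Format A
Overall: Format A 96/186 = 51.6%, Format B 124/218 = 56.9% → Format B
Format A wins each industry group but Format B wins overall — the comparison reverses. Format A's applications skew toward tech, which has a lower base rate.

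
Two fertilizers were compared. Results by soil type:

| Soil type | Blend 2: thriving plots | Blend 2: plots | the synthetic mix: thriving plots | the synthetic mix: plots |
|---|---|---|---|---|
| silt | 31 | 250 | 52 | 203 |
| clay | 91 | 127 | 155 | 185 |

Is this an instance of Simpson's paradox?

No

Silt: Blend 2 31/250 = 12.4%, the synthetic mix 52/203 = 25.6% → the synthetic mix
Clay: Blend 2 91/127 = 71.7%, the synthetic mix 155/185 = 83.8% → the synthetic mix
Overall: Blend 2 122/377 = 32.4%, the synthetic mix 207/388 = 53.4% → the synthetic mix
The synthetic mix wins overall and in every soil group — no reversal.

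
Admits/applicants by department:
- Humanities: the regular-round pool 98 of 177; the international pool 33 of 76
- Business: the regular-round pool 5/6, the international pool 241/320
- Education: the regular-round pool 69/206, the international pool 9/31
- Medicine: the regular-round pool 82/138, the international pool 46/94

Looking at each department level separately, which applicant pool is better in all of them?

the regular-round pool

Humanities: the regular-round pool 98/177 = 55.4%, the international pool 33/76 = 43.4% → the regular-round pool
Business: the regular-round pool 5/6 = 83.3%, the international pool 241/320 = 75.3% → the regular-round pool
Education: the regular-round pool 69/206 = 33.5%, the international pool 9/31 = 29.0% → the regular-round pool
Medicine: the regular-round pool 82/138 = 59.4%, the international pool 46/94 = 48.9% → the regular-round pool
The regular-round pool has the higher rate in all 4 groups.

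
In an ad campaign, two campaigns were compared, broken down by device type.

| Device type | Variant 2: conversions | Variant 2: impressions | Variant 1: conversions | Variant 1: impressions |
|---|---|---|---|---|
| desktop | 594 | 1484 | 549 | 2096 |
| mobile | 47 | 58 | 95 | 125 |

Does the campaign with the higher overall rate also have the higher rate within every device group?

Yes

Desktop: Variant 2 594/1484 = 40.0%, Variant 1 549/2096 = 26.2% → Variant 2
Mobile: Variant 2 47/58 = 81.0%, Variant 1 95/125 = 76.0% → Variant 2
Overall: Variant 2 641/1542 = 41.6%, Variant 1 644/2221 = 29.0% → Variant 2
Variant 2 wins overall and in every device group — no reversal.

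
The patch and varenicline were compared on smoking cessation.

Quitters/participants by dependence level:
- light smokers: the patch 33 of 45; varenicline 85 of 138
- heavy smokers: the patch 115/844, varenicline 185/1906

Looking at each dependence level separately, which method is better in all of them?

the patch

Light smokers: the patch 33/45 = 73.3%, varenicline 85/138 = 61.6% → the patch
Heavy smokers: the patch 115/844 = 13.6%, varenicline 185/1906 = 9.7% → the patch
The patch has the higher rate in both groups.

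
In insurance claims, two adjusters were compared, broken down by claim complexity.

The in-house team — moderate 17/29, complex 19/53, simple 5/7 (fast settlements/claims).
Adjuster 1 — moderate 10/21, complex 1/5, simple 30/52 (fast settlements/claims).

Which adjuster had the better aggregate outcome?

Moderate: the in-house team 17/29 = 58.6%, Adjuster 1 10/21 = 47.6% → the in-house team
Complex: the in-house team 19/53 = 35.8%, Adjuster 1 1/5 = 20.0% → the in-house team
Simple: the in-house team 5/7 = 71.4%, Adjuster 1 30/52 = 57.7% → the in-house team
Overall: the in-house team 41/89 = 46.1%, Adjuster 1 41/78 = 52.6% → Adjuster 1
(The in-house team wins every claim group but Adjuster 1 wins overall — the in-house team's claims skew toward the low-rate complex group.)

Adjuster 1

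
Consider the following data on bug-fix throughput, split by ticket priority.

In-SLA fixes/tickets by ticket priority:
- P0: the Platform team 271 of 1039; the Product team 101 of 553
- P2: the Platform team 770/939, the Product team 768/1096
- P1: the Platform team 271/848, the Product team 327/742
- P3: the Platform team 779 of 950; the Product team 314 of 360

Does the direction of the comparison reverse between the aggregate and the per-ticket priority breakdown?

No

P0: the Platform team 271/1039 = 26.1%, the Product team 101/553 = 18.3% → the Platform team
P2: the Platform team 770/939 = 82.0%, the Product team 768/1096 = 70.1% → the Platform team
P1: the Platform team 271/848 = 32.0%, the Product team 327/742 = 44.1% → the Product team
P3: the Platform team 779/950 = 82.0%, the Product team 314/360 = 87.2% → the Product team
Overall: the Platform team 2091/3776 = 55.4%, the Product team 1510/2751 = 54.9% → the Platform team
Neither sweeps: the Platform team wins 2 of 4 groups, the Product team wins 2. The Platform team wins overall but not every group — no Simpson reversal.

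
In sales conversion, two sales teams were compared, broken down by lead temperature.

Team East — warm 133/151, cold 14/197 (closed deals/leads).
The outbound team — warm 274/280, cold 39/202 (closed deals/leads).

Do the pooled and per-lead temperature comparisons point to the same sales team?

Yes

Warm: Team East 133/151 = 88.1%, the outbound team 274/280 = 97.9% → the outbound team
Cold: Team East 14/197 = 7.1%, the outbound team 39/202 = 19.3% → the outbound team
Overall: Team East 147/348 = 42.2%, the outbound team 313/482 = 64.9% → the outbound team
The outbound team wins overall and in every lead group — no reversal.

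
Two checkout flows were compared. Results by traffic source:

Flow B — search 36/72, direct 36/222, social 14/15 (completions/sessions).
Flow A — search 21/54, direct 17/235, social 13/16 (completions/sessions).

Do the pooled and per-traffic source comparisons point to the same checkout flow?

Yes

Search: Flow B 36/72 = 50.0%, Flow A 21/54 = 38.9% → Flow B
Direct: Flow B 36/222 = 16.2%, Flow A 17/235 = 7.2% → Flow B
Social: Flow B 14/15 = 93.3%, Flow A 13/16 = 81.2% → Flow B
Overall: Flow B 86/309 = 27.8%, Flow A 51/305 = 16.7% → Flow B
Flow B wins overall and in every traffic group — no reversal.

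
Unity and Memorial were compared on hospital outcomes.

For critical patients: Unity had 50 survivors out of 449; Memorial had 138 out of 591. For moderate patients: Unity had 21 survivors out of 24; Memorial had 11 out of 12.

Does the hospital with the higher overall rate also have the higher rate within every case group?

Yes

Critical: Unity 50/449 = 11.1%, Memorial 138/591 = 23.4% → Memorial
Moderate: Unity 21/24 = 87.5%, Memorial 11/12 = 91.7% → Memorial
Overall: Unity 71/473 = 15.0%, Memorial 149/603 = 24.7% → Memorial
Memorial wins overall and in every case group — no reversal.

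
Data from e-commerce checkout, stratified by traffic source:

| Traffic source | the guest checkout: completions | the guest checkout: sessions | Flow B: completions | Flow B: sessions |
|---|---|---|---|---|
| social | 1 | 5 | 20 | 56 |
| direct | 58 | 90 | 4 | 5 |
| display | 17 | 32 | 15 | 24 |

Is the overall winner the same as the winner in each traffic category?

Social: the guest checkout 1/5 = 20.0%, Flow B 20/56 = 35.7% → Flow B
Direct: the guest checkout 58/90 = 64.4%, Flow B 4/5 = 80.0% → Flow B
Display: the guest checkout 17/32 = 53.1%, Flow B 15/24 = 62.5% → Flow B
Overall: the guest checkout 76/127 = 59.8%, Flow B 39/85 = 45.9% → the guest checkout
Flow B wins each traffic group but the guest checkout wins overall — the comparison reverses. Flow B's sessions skew toward social, which has a lower base rate.

No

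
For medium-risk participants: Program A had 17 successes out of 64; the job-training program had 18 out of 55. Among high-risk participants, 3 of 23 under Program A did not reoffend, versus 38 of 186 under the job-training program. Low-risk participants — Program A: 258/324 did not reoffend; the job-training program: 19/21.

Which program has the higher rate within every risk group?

the job-training program

Medium-risk: Program A 17/64 = 26.6%, the job-training program 18/55 = 32.7% → the job-training program
High-risk: Program A 3/23 = 13.0%, the job-training program 38/186 = 20.4% → the job-training program
Low-risk: Program A 258/324 = 79.6%, the job-training program 19/21 = 90.5% → the job-training program
The job-training program has the higher rate in all 3 groups.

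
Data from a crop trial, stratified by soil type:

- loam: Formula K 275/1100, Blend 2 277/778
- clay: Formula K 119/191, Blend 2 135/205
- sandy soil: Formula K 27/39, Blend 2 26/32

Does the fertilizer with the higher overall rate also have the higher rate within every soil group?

Yes

Loam: Formula K 275/1100 = 25.0%, Blend 2 277/778 = 35.6% → Blend 2
Clay: Formula K 119/191 = 62.3%, Blend 2 135/205 = 65.9% → Blend 2
Sandy soil: Formula K 27/39 = 69.2%, Blend 2 26/32 = 81.2% → Blend 2
Overall: Formula K 421/1330 = 31.7%, Blend 2 438/1015 = 43.2% → Blend 2
Blend 2 wins overall and in every soil group — no reversal.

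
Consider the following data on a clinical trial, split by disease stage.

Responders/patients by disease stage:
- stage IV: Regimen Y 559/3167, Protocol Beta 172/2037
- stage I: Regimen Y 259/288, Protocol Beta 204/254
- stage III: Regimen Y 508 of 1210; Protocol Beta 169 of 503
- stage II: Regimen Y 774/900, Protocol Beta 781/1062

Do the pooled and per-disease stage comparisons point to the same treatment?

Stage IV: Regimen Y 559/3167 = 17.7%, Protocol Beta 172/2037 = 8.4% → Regimen Y
Stage I: Regimen Y 259/288 = 89.9%, Protocol Beta 204/254 = 80.3% → Regimen Y
Stage III: Regimen Y 508/1210 = 42.0%, Protocol Beta 169/503 = 33.6% → Regimen Y
Stage II: Regimen Y 774/900 = 86.0%, Protocol Beta 781/1062 = 73.5% → Regimen Y
Overall: Regimen Y 2100/5565 = 37.7%, Protocol Beta 1326/3856 = 34.4% → Regimen Y
Regimen Y wins overall and in every disease group — no reversal.

Yes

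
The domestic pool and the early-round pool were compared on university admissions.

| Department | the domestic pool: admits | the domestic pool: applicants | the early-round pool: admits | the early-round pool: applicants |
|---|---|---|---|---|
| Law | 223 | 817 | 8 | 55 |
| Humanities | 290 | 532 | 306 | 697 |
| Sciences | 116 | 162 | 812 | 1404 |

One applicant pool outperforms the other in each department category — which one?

the domestic pool

Law: the domestic pool 223/817 = 27.3%, the early-round pool 8/55 = 14.5% → the domestic pool
Humanities: the domestic pool 290/532 = 54.5%, the early-round pool 306/697 = 43.9% → the domestic pool
Sciences: the domestic pool 116/162 = 71.6%, the early-round pool 812/1404 = 57.8% → the domestic pool
The domestic pool has the higher rate in all 3 groups.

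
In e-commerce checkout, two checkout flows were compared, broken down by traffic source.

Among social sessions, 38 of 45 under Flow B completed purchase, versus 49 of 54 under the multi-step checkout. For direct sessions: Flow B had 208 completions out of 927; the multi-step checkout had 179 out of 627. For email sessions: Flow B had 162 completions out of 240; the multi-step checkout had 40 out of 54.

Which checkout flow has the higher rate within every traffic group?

Social: Flow B 38/45 = 84.4%, the multi-step checkout 49/54 = 90.7% → the multi-step checkout
Direct: Flow B 208/927 = 22.4%, the multi-step checkout 179/627 = 28.5% → the multi-step checkout
Email: Flow B 162/240 = 67.5%, the multi-step checkout 40/54 = 74.1% → the multi-step checkout
The multi-step checkout has the higher rate in all 3 groups.

the multi-step checkout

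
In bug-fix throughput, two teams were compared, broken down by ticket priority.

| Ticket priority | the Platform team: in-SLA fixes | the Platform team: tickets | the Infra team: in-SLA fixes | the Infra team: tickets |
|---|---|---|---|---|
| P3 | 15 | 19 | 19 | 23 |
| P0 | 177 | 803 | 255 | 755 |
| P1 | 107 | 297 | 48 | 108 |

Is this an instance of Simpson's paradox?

No

P3: the Platform team 15/19 = 78.9%, the Infra team 19/23 = 82.6% → the Infra team
P0: the Platform team 177/803 = 22.0%, the Infra team 255/755 = 33.8% → the Infra team
P1: the Platform team 107/297 = 36.0%, the Infra team 48/108 = 44.4% → the Infra team
Overall: the Platform team 299/1119 = 26.7%, the Infra team 322/886 = 36.3% → the Infra team
The Infra team wins overall and in every ticket group — no reversal.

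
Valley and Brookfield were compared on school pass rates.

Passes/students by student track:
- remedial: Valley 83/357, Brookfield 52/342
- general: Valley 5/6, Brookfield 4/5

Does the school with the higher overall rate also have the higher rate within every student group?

Yes

Remedial: Valley 83/357 = 23.2%, Brookfield 52/342 = 15.2% → Valley
General: Valley 5/6 = 83.3%, Brookfield 4/5 = 80.0% → Valley
Overall: Valley 88/363 = 24.2%, Brookfield 56/347 = 16.1% → Valley
Valley wins overall and in every student group — no reversal.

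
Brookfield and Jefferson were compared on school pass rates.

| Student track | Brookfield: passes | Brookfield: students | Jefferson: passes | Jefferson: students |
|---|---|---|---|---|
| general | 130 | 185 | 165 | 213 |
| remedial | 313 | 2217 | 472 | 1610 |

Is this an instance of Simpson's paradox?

General: Brookfield 130/185 = 70.3%, Jefferson 165/213 = 77.5% → Jefferson
Remedial: Brookfield 313/2217 = 14.1%, Jefferson 472/1610 = 29.3% → Jefferson
Overall: Brookfield 443/2402 = 18.4%, Jefferson 637/1823 = 34.9% → Jefferson
Jefferson wins overall and in every student group — no reversal.

No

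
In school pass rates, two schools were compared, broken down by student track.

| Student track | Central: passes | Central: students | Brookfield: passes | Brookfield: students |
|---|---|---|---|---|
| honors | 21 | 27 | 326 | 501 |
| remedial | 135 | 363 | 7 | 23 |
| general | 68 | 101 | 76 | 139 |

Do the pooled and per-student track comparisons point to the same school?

No

Honors: Central 21/27 = 77.8%, Brookfield 326/501 = 65.1% → Central
Remedial: Central 135/363 = 37.2%, Brookfield 7/23 = 30.4% → Central
General: Central 68/101 = 67.3%, Brookfield 76/139 = 54.7% → Central
Overall: Central 224/491 = 45.6%, Brookfield 409/663 = 61.7% → Brookfield
Central wins each student group but Brookfield wins overall — the comparison reverses. Central's students skew toward remedial, which has a lower base rate.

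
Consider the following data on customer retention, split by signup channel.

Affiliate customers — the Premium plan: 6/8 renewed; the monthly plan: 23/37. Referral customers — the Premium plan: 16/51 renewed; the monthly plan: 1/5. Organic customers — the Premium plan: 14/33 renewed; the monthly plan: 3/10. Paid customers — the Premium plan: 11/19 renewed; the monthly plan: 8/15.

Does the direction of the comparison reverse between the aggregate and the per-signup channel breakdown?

Yes

Affiliate: the Premium plan 6/8 = 75.0%, the monthly plan 23/37 = 62.2% → the Premium plan
Referral: the Premium plan 16/51 = 31.4%, the monthly plan 1/5 = 20.0% → the Premium plan
Organic: the Premium plan 14/33 = 42.4%, the monthly plan 3/10 = 30.0% → the Premium plan
Paid: the Premium plan 11/19 = 57.9%, the monthly plan 8/15 = 53.3% → the Premium plan
Overall: the Premium plan 47/111 = 42.3%, the monthly plan 35/67 = 52.2% → the monthly plan
The Premium plan wins each signup group but the monthly plan wins overall — the comparison reverses. The Premium plan's customers skew toward referral, which has a lower base rate.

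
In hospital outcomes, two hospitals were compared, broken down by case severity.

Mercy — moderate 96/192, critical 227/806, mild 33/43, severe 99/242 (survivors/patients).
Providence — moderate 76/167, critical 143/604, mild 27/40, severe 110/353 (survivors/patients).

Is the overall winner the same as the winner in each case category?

Yes

Moderate: Mercy 96/192 = 50.0%, Providence 76/167 = 45.5% → Mercy
Critical: Mercy 227/806 = 28.2%, Providence 143/604 = 23.7% → Mercy
Mild: Mercy 33/43 = 76.7%, Providence 27/40 = 67.5% → Mercy
Severe: Mercy 99/242 = 40.9%, Providence 110/353 = 31.2% → Mercy
Overall: Mercy 455/1283 = 35.5%, Providence 356/1164 = 30.6% → Mercy
Mercy wins overall and in every case group — no reversal.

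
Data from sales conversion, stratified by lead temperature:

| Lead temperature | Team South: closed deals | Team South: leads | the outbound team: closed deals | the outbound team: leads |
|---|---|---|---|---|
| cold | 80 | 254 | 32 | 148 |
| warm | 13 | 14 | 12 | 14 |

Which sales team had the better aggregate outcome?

Team South

Cold: Team South 80/254 = 31.5%, the outbound team 32/148 = 21.6% → Team South
Warm: Team South 13/14 = 92.9%, the outbound team 12/14 = 85.7% → Team South
Overall: Team South 93/268 = 34.7%, the outbound team 44/162 = 27.2% → Team South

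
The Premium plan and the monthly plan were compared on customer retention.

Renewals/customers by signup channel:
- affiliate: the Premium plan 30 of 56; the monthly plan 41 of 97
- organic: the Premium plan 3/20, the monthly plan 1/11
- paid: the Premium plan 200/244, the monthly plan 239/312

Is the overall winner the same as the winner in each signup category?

Affiliate: the Premium plan 30/56 = 53.6%, the monthly plan 41/97 = 42.3% → the Premium plan
Organic: the Premium plan 3/20 = 15.0%, the monthly plan 1/11 = 9.1% → the Premium plan
Paid: the Premium plan 200/244 = 82.0%, the monthly plan 239/312 = 76.6% → the Premium plan
Overall: the Premium plan 233/320 = 72.8%, the monthly plan 281/420 = 66.9% → the Premium plan
The Premium plan wins overall and in every signup group — no reversal.

Yes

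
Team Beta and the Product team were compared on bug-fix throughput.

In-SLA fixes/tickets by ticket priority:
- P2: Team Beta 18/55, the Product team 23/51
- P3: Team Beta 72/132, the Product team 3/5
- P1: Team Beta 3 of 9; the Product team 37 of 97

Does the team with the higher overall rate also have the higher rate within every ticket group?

No

P2: Team Beta 18/55 = 32.7%, the Product team 23/51 = 45.1% → the Product team
P3: Team Beta 72/132 = 54.5%, the Product team 3/5 = 60.0% → the Product team
P1: Team Beta 3/9 = 33.3%, the Product team 37/97 = 38.1% → the Product team
Overall: Team Beta 93/196 = 47.4%, the Product team 63/153 = 41.2% → Team Beta
The Product team wins each ticket group but Team Beta wins overall — the comparison reverses. The Product team's tickets skew toward P1, which has a lower base rate.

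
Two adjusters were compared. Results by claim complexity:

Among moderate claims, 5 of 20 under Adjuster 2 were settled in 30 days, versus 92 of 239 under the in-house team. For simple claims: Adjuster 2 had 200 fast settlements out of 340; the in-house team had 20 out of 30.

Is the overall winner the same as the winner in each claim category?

No

Moderate: Adjuster 2 5/20 = 25.0%, the in-house team 92/239 = 38.5% → the in-house team
Simple: Adjuster 2 200/340 = 58.8%, the in-house team 20/30 = 66.7% → the in-house team
Overall: Adjuster 2 205/360 = 56.9%, the in-house team 112/269 = 41.6% → Adjuster 2
The in-house team wins each claim group but Adjuster 2 wins overall — the comparison reverses. The in-house team's claims skew toward moderate, which has a lower base rate.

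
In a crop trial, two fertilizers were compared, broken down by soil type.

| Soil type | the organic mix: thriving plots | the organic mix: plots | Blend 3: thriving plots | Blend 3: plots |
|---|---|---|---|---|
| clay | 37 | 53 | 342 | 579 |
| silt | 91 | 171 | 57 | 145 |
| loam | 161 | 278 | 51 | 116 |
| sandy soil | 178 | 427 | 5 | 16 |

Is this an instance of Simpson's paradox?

Yes

Clay: the organic mix 37/53 = 69.8%, Blend 3 342/579 = 59.1% → the organic mix
Silt: the organic mix 91/171 = 53.2%, Blend 3 57/145 = 39.3% → the organic mix
Loam: the organic mix 161/278 = 57.9%, Blend 3 51/116 = 44.0% → the organic mix
Sandy soil: the organic mix 178/427 = 41.7%, Blend 3 5/16 = 31.2% → the organic mix
Overall: the organic mix 467/929 = 50.3%, Blend 3 455/856 = 53.2% → Blend 3
The organic mix wins each soil group but Blend 3 wins overall — the comparison reverses. The organic mix's plots skew toward sandy soil, which has a lower base rate.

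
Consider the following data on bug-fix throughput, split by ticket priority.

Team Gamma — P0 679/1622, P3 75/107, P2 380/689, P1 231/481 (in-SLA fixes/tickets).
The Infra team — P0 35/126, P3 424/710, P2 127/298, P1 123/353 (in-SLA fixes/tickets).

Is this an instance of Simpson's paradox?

P0: Team Gamma 679/1622 = 41.9%, the Infra team 35/126 = 27.8% → Team Gamma
P3: Team Gamma 75/107 = 70.1%, the Infra team 424/710 = 59.7% → Team Gamma
P2: Team Gamma 380/689 = 55.2%, the Infra team 127/298 = 42.6% → Team Gamma
P1: Team Gamma 231/481 = 48.0%, the Infra team 123/353 = 34.8% → Team Gamma
Overall: Team Gamma 1365/2899 = 47.1%, the Infra team 709/1487 = 47.7% → the Infra team
Team Gamma wins each ticket group but the Infra team wins overall — the comparison reverses. Team Gamma's tickets skew toward P0, which has a lower base rate.

Yes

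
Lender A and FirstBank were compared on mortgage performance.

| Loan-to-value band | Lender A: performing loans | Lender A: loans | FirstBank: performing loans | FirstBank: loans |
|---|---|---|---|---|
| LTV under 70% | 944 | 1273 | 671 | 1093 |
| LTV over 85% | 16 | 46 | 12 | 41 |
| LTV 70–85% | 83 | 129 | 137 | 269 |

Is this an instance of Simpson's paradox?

LTV under 70%: Lender A 944/1273 = 74.2%, FirstBank 671/1093 = 61.4% → Lender A
LTV over 85%: Lender A 16/46 = 34.8%, FirstBank 12/41 = 29.3% → Lender A
LTV 70–85%: Lender A 83/129 = 64.3%, FirstBank 137/269 = 50.9% → Lender A
Overall: Lender A 1043/1448 = 72.0%, FirstBank 820/1403 = 58.4% → Lender A
Lender A wins overall and in every loan-to-value group — no reversal.

No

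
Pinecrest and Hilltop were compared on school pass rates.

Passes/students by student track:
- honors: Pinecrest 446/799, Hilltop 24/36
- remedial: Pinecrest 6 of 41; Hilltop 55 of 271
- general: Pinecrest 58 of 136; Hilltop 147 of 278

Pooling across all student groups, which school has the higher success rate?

Pinecrest

Honors: Pinecrest 446/799 = 55.8%, Hilltop 24/36 = 66.7% → Hilltop
Remedial: Pinecrest 6/41 = 14.6%, Hilltop 55/271 = 20.3% → Hilltop
General: Pinecrest 58/136 = 42.6%, Hilltop 147/278 = 52.9% → Hilltop
Overall: Pinecrest 510/976 = 52.3%, Hilltop 226/585 = 38.6% → Pinecrest
(Hilltop wins every student group but Pinecrest wins overall — Hilltop's students skew toward the low-rate remedial group.)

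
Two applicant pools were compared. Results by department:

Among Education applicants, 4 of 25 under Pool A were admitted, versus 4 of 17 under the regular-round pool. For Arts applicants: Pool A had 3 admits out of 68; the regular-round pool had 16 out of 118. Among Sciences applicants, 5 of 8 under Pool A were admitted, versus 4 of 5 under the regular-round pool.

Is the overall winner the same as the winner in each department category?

Yes

Education: Pool A 4/25 = 16.0%, the regular-round pool 4/17 = 23.5% → the regular-round pool
Arts: Pool A 3/68 = 4.4%, the regular-round pool 16/118 = 13.6% → the regular-round pool
Sciences: Pool A 5/8 = 62.5%, the regular-round pool 4/5 = 80.0% → the regular-round pool
Overall: Pool A 12/101 = 11.9%, the regular-round pool 24/140 = 17.1% → the regular-round pool
The regular-round pool wins overall and in every department group — no reversal.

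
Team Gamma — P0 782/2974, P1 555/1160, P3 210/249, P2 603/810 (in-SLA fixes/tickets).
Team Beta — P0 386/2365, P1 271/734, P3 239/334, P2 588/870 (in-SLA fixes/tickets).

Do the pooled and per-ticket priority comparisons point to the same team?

Yes

P0: Team Gamma 782/2974 = 26.3%, Team Beta 386/2365 = 16.3% → Team Gamma
P1: Team Gamma 555/1160 = 47.8%, Team Beta 271/734 = 36.9% → Team Gamma
P3: Team Gamma 210/249 = 84.3%, Team Beta 239/334 = 71.6% → Team Gamma
P2: Team Gamma 603/810 = 74.4%, Team Beta 588/870 = 67.6% → Team Gamma
Overall: Team Gamma 2150/5193 = 41.4%, Team Beta 1484/4303 = 34.5% → Team Gamma
Team Gamma wins overall and in every ticket group — no reversal.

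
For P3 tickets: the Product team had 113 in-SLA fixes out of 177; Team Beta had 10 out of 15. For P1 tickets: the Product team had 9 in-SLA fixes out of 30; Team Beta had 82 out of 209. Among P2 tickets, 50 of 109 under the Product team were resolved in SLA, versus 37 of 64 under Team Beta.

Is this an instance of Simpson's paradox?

P3: the Product team 113/177 = 63.8%, Team Beta 10/15 = 66.7% → Team Beta
P1: the Product team 9/30 = 30.0%, Team Beta 82/209 = 39.2% → Team Beta
P2: the Product team 50/109 = 45.9%, Team Beta 37/64 = 57.8% → Team Beta
Overall: the Product team 172/316 = 54.4%, Team Beta 129/288 = 44.8% → the Product team
Team Beta wins each ticket group but the Product team wins overall — the comparison reverses. Team Beta's tickets skew toward P1, which has a lower base rate.

Yes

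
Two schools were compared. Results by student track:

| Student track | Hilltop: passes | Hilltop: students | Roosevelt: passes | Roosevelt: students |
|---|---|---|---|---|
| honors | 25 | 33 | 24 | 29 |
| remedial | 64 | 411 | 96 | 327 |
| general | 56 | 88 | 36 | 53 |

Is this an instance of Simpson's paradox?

Honors: Hilltop 25/33 = 75.8%, Roosevelt 24/29 = 82.8% → Roosevelt
Remedial: Hilltop 64/411 = 15.6%, Roosevelt 96/327 = 29.4% → Roosevelt
General: Hilltop 56/88 = 63.6%, Roosevelt 36/53 = 67.9% → Roosevelt
Overall: Hilltop 145/532 = 27.3%, Roosevelt 156/409 = 38.1% → Roosevelt
Roosevelt wins overall and in every student group — no reversal.

No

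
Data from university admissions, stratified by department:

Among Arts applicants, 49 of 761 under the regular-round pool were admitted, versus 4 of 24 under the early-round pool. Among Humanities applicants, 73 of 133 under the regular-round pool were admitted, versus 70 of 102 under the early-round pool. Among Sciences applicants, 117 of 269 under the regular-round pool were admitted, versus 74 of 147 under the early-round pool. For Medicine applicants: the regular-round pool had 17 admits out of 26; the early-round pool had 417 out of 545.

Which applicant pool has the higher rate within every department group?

Arts: the regular-round pool 49/761 = 6.4%, the early-round pool 4/24 = 16.7% → the early-round pool
Humanities: the regular-round pool 73/133 = 54.9%, the early-round pool 70/102 = 68.6% → the early-round pool
Sciences: the regular-round pool 117/269 = 43.5%, the early-round pool 74/147 = 50.3% → the early-round pool
Medicine: the regular-round pool 17/26 = 65.4%, the early-round pool 417/545 = 76.5% → the early-round pool
The early-round pool has the higher rate in all 4 groups.

the early-round pool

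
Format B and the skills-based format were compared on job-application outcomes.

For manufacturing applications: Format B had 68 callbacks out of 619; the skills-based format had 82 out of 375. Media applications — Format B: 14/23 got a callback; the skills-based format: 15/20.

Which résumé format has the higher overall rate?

Manufacturing: Format B 68/619 = 11.0%, the skills-based format 82/375 = 21.9% → the skills-based format
Media: Format B 14/23 = 60.9%, the skills-based format 15/20 = 75.0% → the skills-based format
Overall: Format B 82/642 = 12.8%, the skills-based format 97/395 = 24.6% → the skills-based format

the skills-based format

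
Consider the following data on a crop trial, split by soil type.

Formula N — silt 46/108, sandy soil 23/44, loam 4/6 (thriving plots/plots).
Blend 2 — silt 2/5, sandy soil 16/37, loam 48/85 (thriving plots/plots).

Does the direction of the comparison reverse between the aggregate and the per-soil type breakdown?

Silt: Formula N 46/108 = 42.6%, Blend 2 2/5 = 40.0% → Formula N
Sandy soil: Formula N 23/44 = 52.3%, Blend 2 16/37 = 43.2% → Formula N
Loam: Formula N 4/6 = 66.7%, Blend 2 48/85 = 56.5% → Formula N
Overall: Formula N 73/158 = 46.2%, Blend 2 66/127 = 52.0% → Blend 2
Formula N wins each soil group but Blend 2 wins overall — the comparison reverses. Formula N's plots skew toward silt, which has a lower base rate.

Yes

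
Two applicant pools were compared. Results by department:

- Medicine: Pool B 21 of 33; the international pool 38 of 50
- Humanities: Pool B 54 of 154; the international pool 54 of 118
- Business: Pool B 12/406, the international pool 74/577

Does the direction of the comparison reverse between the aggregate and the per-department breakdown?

Medicine: Pool B 21/33 = 63.6%, the international pool 38/50 = 76.0% → the international pool
Humanities: Pool B 54/154 = 35.1%, the international pool 54/118 = 45.8% → the international pool
Business: Pool B 12/406 = 3.0%, the international pool 74/577 = 12.8% → the international pool
Overall: Pool B 87/593 = 14.7%, the international pool 166/745 = 22.3% → the international pool
The international pool wins overall and in every department group — no reversal.

No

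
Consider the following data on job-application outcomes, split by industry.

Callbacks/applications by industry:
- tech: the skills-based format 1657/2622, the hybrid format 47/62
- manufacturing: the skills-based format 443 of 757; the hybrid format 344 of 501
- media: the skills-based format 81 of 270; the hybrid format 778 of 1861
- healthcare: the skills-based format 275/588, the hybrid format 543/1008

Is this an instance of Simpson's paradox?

Tech: the skills-based format 1657/2622 = 63.2%, the hybrid format 47/62 = 75.8% → the hybrid format
Manufacturing: the skills-based format 443/757 = 58.5%, the hybrid format 344/501 = 68.7% → the hybrid format
Media: the skills-based format 81/270 = 30.0%, the hybrid format 778/1861 = 41.8% → the hybrid format
Healthcare: the skills-based format 275/588 = 46.8%, the hybrid format 543/1008 = 53.9% → the hybrid format
Overall: the skills-based format 2456/4237 = 58.0%, the hybrid format 1712/3432 = 49.9% → the skills-based format
The hybrid format wins each industry group but the skills-based format wins overall — the comparison reverses. The hybrid format's applications skew toward media, which has a lower base rate.

Yes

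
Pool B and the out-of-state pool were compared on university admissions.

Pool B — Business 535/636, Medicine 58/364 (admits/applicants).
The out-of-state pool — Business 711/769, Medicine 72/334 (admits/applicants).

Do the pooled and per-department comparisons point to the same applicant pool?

Yes

Business: Pool B 535/636 = 84.1%, the out-of-state pool 711/769 = 92.5% → the out-of-state pool
Medicine: Pool B 58/364 = 15.9%, the out-of-state pool 72/334 = 21.6% → the out-of-state pool
Overall: Pool B 593/1000 = 59.3%, the out-of-state pool 783/1103 = 71.0% → the out-of-state pool
The out-of-state pool wins overall and in every department group — no reversal.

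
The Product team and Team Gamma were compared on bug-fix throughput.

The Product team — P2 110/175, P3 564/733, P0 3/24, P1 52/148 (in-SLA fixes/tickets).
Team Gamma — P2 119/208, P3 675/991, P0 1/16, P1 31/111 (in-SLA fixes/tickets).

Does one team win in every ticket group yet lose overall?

P2: the Product team 110/175 = 62.9%, Team Gamma 119/208 = 57.2% → the Product team
P3: the Product team 564/733 = 76.9%, Team Gamma 675/991 = 68.1% → the Product team
P0: the Product team 3/24 = 12.5%, Team Gamma 1/16 = 6.2% → the Product team
P1: the Product team 52/148 = 35.1%, Team Gamma 31/111 = 27.9% → the Product team
Overall: the Product team 729/1080 = 67.5%, Team Gamma 826/1326 = 62.3% → the Product team
The Product team wins overall and in every ticket group — no reversal.

No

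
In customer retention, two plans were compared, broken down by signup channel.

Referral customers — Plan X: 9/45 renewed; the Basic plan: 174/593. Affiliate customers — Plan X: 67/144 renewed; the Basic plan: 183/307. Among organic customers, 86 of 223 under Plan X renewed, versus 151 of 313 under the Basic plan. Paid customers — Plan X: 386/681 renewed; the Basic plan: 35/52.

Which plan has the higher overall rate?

Referral: Plan X 9/45 = 20.0%, the Basic plan 174/593 = 29.3% → the Basic plan
Affiliate: Plan X 67/144 = 46.5%, the Basic plan 183/307 = 59.6% → the Basic plan
Organic: Plan X 86/223 = 38.6%, the Basic plan 151/313 = 48.2% → the Basic plan
Paid: Plan X 386/681 = 56.7%, the Basic plan 35/52 = 67.3% → the Basic plan
Overall: Plan X 548/1093 = 50.1%, the Basic plan 543/1265 = 42.9% → Plan X
(The Basic plan wins every signup group but Plan X wins overall — the Basic plan's customers skew toward the low-rate referral group.)

Plan X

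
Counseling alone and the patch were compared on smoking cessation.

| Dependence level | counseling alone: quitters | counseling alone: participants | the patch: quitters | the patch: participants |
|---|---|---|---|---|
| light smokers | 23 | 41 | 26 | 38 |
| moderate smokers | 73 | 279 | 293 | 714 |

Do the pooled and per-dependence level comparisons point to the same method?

Yes

Light smokers: counseling alone 23/41 = 56.1%, the patch 26/38 = 68.4% → the patch
Moderate smokers: counseling alone 73/279 = 26.2%, the patch 293/714 = 41.0% → the patch
Overall: counseling alone 96/320 = 30.0%, the patch 319/752 = 42.4% → the patch
The patch wins overall and in every dependence group — no reversal.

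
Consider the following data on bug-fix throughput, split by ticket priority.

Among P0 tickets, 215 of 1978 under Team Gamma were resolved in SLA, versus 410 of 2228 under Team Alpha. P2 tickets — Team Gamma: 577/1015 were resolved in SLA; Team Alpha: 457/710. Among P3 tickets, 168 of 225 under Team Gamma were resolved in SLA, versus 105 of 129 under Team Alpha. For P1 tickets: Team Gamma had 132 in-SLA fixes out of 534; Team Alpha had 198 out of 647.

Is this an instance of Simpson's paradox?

No

P0: Team Gamma 215/1978 = 10.9%, Team Alpha 410/2228 = 18.4% → Team Alpha
P2: Team Gamma 577/1015 = 56.8%, Team Alpha 457/710 = 64.4% → Team Alpha
P3: Team Gamma 168/225 = 74.7%, Team Alpha 105/129 = 81.4% → Team Alpha
P1: Team Gamma 132/534 = 24.7%, Team Alpha 198/647 = 30.6% → Team Alpha
Overall: Team Gamma 1092/3752 = 29.1%, Team Alpha 1170/3714 = 31.5% → Team Alpha
Team Alpha wins overall and in every ticket group — no reversal.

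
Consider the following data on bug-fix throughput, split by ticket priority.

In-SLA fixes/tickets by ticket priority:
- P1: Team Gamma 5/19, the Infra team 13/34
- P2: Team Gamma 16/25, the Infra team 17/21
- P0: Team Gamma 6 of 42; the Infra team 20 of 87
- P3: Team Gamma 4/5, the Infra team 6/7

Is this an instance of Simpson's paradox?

No

P1: Team Gamma 5/19 = 26.3%, the Infra team 13/34 = 38.2% → the Infra team
P2: Team Gamma 16/25 = 64.0%, the Infra team 17/21 = 81.0% → the Infra team
P0: Team Gamma 6/42 = 14.3%, the Infra team 20/87 = 23.0% → the Infra team
P3: Team Gamma 4/5 = 80.0%, the Infra team 6/7 = 85.7% → the Infra team
Overall: Team Gamma 31/91 = 34.1%, the Infra team 56/149 = 37.6% → the Infra team
The Infra team wins overall and in every ticket group — no reversal.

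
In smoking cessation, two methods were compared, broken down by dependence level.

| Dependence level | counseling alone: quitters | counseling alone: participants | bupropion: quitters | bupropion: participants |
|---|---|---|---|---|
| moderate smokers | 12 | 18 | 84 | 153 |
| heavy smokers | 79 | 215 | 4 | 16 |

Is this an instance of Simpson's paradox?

Moderate smokers: counseling alone 12/18 = 66.7%, bupropion 84/153 = 54.9% → counseling alone
Heavy smokers: counseling alone 79/215 = 36.7%, bupropion 4/16 = 25.0% → counseling alone
Overall: counseling alone 91/233 = 39.1%, bupropion 88/169 = 52.1% → bupropion
Counseling alone wins each dependence group but bupropion wins overall — the comparison reverses. Counseling alone's participants skew toward heavy smokers, which has a lower base rate.

Yes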